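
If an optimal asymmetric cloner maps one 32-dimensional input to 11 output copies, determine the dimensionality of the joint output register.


Output space = H^(tensor 11) where dim(H) = 32
dim = 32^11
= 1024 (after 2 factors)
= 32768 (after 3 factors)
= 1048576 (after 4 factors)
= 33554432 (after 5 factors)
= 1073741824 (after 6 factors)
= 34359738368 (after 7 factors)
= 1099511627776 (after 8 factors)
= 35184372088832 (after 9 factors)
= 1125899906842624 (after 10 factors)
= 36028797018963968 (after 11 factors)
= 36028797018963968

36028797018963968


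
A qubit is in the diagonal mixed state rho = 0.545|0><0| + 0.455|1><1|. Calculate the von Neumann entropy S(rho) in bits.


S = -p*log2(p) - (1-p)*log2(1-p)
p = 0.5450, 1-p = 0.4550
= -0.5450 * log2(0.5450) - 0.4550 * log2(0.4550)
= -(-0.4772) - (-0.5169)
= 0.9941

0.9941


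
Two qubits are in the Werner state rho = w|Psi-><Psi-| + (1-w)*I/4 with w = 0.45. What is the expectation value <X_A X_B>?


|Psi-> = (|01> - |10>)/sqrt(2)
For the pure Bell state, <X_A X_B> = -1 (Bell-state Pauli correlator).
The maximally-mixed part I/4 has tr(I/4 * P tensor P) = 0 for any traceless Pauli P.
So <X_A X_B>_rho = w * (-1) + (1 - w) * 0
= 0.45 * (-1)
= -0.4500

-0.4500


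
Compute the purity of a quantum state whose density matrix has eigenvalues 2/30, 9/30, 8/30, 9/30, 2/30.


tr(rho^2) = sum of eigenvalues squared
= (2/30)^2 + (9/30)^2 + (8/30)^2 + (9/30)^2 + (2/30)^2
= (4 + 81 + 64 + 81 + 4) / 900
= 234/900
= 0.2600

0.2600


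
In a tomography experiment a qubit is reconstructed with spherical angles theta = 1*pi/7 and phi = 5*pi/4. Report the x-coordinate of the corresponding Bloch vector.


theta = 0.4488, phi = 3.9270
r_x = sin(theta)*cos(phi) = 0.4339 * -0.7071
r_x = -0.3068

-0.3068


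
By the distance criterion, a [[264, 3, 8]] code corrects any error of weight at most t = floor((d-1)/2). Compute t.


Code parameters: [[264, 3, 8]], distance d = 8.
Number of correctable errors = floor((d-1)/2)
= floor((8 - 1)/2)
= floor(7/2)
= 3

3


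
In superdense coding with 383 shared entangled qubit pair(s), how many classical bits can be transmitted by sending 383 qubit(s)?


Superdense coding allows 2 classical bits per shared entangled pair.
383 pair(s) -> 2 * 383 = 766 classical bits

766


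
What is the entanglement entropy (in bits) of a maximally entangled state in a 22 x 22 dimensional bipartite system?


For a maximally entangled state in d x d:
S = log2(d) = log2(22)
= 4.4594

4.4594


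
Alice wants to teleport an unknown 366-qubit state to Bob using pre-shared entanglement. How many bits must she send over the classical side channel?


Quantum teleportation requires 2 classical bits per qubit teleported.
366 qubit(s) -> 2 * 366 = 732 classical bits

732


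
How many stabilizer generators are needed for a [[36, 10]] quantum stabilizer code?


For an [[n,k]] stabilizer code:
Number of stabilizer generators = n - k
= 36 - 10
= 26

26


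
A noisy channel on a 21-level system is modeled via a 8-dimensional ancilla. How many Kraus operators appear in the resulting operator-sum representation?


Tracing out the environment in an orthonormal basis {|i>_E} gives Kraus operators K_i = <i|_E U |0>_E.
Number of Kraus operators = dim(H_env) = d_env
= 8

8


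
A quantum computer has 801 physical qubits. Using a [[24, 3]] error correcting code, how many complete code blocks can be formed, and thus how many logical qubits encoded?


Each code block uses 24 physical qubits for 3 logical qubit(s).
Number of complete blocks = floor(801 / 24) = 33
Logical qubits = 33 * 3
= 99

99


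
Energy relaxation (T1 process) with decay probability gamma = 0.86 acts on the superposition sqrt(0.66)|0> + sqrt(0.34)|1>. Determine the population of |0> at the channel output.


For amplitude damping with parameter gamma on state sqrt(a)|0> + sqrt(b)|1>:
alpha^2 = 0.66, beta^2 = 0.34
P(|0>) = alpha^2 + gamma * beta^2
= 0.66 + 0.86 * 0.34
= 0.66 + 0.2924
= 0.9524

0.9524


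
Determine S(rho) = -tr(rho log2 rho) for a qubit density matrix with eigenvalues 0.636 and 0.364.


S = -p*log2(p) - (1-p)*log2(1-p)
p = 0.6360, 1-p = 0.3640
= -0.6360 * log2(0.6360) - 0.3640 * log2(0.3640)
= -(-0.4152) - (-0.5307)
= 0.9460

0.9460


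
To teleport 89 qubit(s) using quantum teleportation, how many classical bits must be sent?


Quantum teleportation requires 2 classical bits per qubit teleported.
89 qubit(s) -> 2 * 89 = 178 classical bits

178


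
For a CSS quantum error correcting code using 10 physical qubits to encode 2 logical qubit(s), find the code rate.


Code rate R = k/n
= 2/10
= 0.2000

0.2000


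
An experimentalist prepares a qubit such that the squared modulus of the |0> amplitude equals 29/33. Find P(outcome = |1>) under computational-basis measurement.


|alpha|^2 = 29/33 = 0.8788
|beta|^2 = 1 - 29/33 = 4/33 = 0.1212
P(|1>) = |beta|^2 = 0.1212

0.1212


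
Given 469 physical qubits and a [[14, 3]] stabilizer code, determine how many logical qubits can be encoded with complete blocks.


Each code block uses 14 physical qubits for 3 logical qubit(s).
Number of complete blocks = floor(469 / 14) = 33
Logical qubits = 33 * 3
= 99

99


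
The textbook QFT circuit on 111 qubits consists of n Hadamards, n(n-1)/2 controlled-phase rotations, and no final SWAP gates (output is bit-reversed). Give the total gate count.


Hadamard gates: 111
Controlled rotations: n*(n-1)/2 = 111*110/2 = 6105
SWAP gates: 0 (omitted)
Total = 111 + 6105
= 6216

6216


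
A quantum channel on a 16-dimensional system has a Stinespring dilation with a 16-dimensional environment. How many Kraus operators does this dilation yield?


Tracing out the environment in an orthonormal basis {|i>_E} gives Kraus operators K_i = <i|_E U |0>_E.
Number of Kraus operators = dim(H_env) = d_env
= 16

16


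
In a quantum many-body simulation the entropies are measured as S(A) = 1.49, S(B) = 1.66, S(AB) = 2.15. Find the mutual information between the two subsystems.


I(A:B) = S(A) + S(B) - S(AB)
= 1.49 + 1.66 - 2.15
= 1.0000

1.0000


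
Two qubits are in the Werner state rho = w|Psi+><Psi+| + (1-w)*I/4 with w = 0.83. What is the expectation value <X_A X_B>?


|Psi+> = (|01> + |10>)/sqrt(2)
For the pure Bell state, <X_A X_B> = +1 (Bell-state Pauli correlator).
The maximally-mixed part I/4 has tr(I/4 * P tensor P) = 0 for any traceless Pauli P.
So <X_A X_B>_rho = w * (+1) + (1 - w) * 0
= 0.83 * (+1)
= 0.8300

0.8300


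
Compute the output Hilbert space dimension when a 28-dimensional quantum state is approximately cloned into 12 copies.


Output space = H^(tensor 12) where dim(H) = 28
dim = 28^12
= 784 (after 2 factors)
= 21952 (after 3 factors)
= 614656 (after 4 factors)
= 17210368 (after 5 factors)
= 481890304 (after 6 factors)
= 13492928512 (after 7 factors)
= 377801998336 (after 8 factors)
= 10578455953408 (after 9 factors)
= 296196766695424 (after 10 factors)
= 8293509467471872 (after 11 factors)
= 232218265089212416 (after 12 factors)
= 232218265089212416

232218265089212416


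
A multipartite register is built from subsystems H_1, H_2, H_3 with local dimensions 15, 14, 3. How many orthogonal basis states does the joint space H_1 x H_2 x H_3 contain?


dim(H_1 x H_2 x H_3) = 15 * 14 * 3
= 210 * 3
= 630

630


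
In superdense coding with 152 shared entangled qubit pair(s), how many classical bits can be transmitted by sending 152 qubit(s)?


Superdense coding allows 2 classical bits per shared entangled pair.
152 pair(s) -> 2 * 152 = 304 classical bits

304


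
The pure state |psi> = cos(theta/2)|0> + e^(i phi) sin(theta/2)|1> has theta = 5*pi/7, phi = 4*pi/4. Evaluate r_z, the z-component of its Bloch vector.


theta = 2.2440, phi = 3.1416
r_z = cos(theta) = -0.6235

-0.6235


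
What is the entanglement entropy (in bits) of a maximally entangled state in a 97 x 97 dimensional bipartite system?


For a maximally entangled state in d x d:
S = log2(d) = log2(97)
= 6.5999

6.5999


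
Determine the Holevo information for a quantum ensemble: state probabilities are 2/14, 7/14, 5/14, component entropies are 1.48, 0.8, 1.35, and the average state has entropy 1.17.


chi = S(rho) - sum_i p_i * S(rho_i)
Weighted entropy = 2/14 * 1.48 + 7/14 * 0.8 + 5/14 * 1.35
= 1.0936
chi = 1.17 - 1.0936
= 0.0764

0.0764


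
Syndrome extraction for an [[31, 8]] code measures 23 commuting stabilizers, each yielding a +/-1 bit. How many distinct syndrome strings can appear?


Each stabilizer generator gives a binary (+1 or -1) measurement outcome.
With 23 independent generators:
Total syndromes = 2^23
= 8388608

8388608


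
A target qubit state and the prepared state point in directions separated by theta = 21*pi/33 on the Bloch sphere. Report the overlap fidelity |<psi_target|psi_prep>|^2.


For states separated by angle theta on Bloch sphere:
F = cos^2(theta/2)
theta = 21*pi/33 = 1.9992
theta/2 = 0.9996
cos(theta/2) = 0.5406
F = 0.2923

0.2923


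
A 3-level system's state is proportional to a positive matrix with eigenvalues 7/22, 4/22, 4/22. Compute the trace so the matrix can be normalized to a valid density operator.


tr(M) = sum of eigenvalues
= 7/22 + 4/22 + 4/22
= 15/22
= 0.6818

0.6818


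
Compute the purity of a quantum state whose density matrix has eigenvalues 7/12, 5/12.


tr(rho^2) = sum of eigenvalues squared
= (7/12)^2 + (5/12)^2
= (49 + 25) / 144
= 74/144
= 0.5139

0.5139


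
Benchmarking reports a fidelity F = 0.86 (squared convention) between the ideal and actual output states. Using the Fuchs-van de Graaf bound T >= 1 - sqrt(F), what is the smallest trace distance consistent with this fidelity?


Fuchs-van de Graaf (squared-fidelity convention): 1 - sqrt(F) <= T <= sqrt(1 - F).
Lower bound: T >= 1 - sqrt(F)
sqrt(F) = sqrt(0.86) = 0.9274
T >= 1 - 0.9274
T >= 0.0726

0.0726


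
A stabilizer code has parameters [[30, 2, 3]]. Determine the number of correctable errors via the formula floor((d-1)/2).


Code parameters: [[30, 2, 3]], distance d = 3.
Number of correctable errors = floor((d-1)/2)
= floor((3 - 1)/2)
= floor(2/2)
= 1

1


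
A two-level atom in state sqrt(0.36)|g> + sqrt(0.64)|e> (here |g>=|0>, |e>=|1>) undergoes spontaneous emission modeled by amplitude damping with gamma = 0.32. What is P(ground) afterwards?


For amplitude damping with parameter gamma on state sqrt(a)|0> + sqrt(b)|1>:
alpha^2 = 0.36, beta^2 = 0.64
P(|0>) = alpha^2 + gamma * beta^2
= 0.36 + 0.32 * 0.64
= 0.36 + 0.2048
= 0.5648

0.5648


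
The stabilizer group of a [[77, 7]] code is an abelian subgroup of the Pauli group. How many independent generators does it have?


For an [[n,k]] stabilizer code:
Number of stabilizer generators = n - k
= 77 - 7
= 70

70


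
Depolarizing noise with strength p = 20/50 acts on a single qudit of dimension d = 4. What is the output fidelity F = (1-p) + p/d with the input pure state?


F = (1-p) + p/d
= (1 - 0.4000) + 0.4000/4
= 0.6000 + 0.1000
= 0.7000

0.7000


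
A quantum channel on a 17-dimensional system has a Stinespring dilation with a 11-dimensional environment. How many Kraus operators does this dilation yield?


Tracing out the environment in an orthonormal basis {|i>_E} gives Kraus operators K_i = <i|_E U |0>_E.
Number of Kraus operators = dim(H_env) = d_env
= 11

11


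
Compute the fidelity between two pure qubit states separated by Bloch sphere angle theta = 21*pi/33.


For states separated by angle theta on Bloch sphere:
F = cos^2(theta/2)
theta = 21*pi/33 = 1.9992
theta/2 = 0.9996
cos(theta/2) = 0.5406
F = 0.2923

0.2923


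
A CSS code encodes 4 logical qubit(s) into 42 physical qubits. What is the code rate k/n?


Code rate R = k/n
= 4/42
= 0.0952

0.0952


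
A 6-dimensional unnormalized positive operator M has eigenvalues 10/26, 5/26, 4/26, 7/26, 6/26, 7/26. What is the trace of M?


tr(M) = sum of eigenvalues
= 10/26 + 5/26 + 4/26 + 7/26 + 6/26 + 7/26
= 39/26
= 1.5000

1.5000


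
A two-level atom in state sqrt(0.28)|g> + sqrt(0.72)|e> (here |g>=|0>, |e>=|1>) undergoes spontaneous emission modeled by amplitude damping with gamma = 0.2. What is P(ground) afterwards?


For amplitude damping with parameter gamma on state sqrt(a)|0> + sqrt(b)|1>:
alpha^2 = 0.28, beta^2 = 0.72
P(|0>) = alpha^2 + gamma * beta^2
= 0.28 + 0.2 * 0.72
= 0.28 + 0.1440
= 0.4240

0.4240


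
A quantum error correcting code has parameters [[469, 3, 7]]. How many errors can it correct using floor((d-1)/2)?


Code parameters: [[469, 3, 7]], distance d = 7.
Number of correctable errors = floor((d-1)/2)
= floor((7 - 1)/2)
= floor(6/2)
= 3

3


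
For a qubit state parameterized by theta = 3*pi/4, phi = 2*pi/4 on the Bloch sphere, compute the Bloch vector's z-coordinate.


theta = 2.3562, phi = 1.5708
r_z = cos(theta) = -0.7071

-0.7071


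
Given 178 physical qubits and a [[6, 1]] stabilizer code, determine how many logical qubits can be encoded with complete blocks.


Each code block uses 6 physical qubits for 1 logical qubit(s).
Number of complete blocks = floor(178 / 6) = 29
Logical qubits = 29 * 1
= 29

29


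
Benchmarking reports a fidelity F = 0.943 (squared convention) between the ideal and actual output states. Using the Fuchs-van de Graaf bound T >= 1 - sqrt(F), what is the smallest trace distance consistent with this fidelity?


Fuchs-van de Graaf (squared-fidelity convention): 1 - sqrt(F) <= T <= sqrt(1 - F).
Lower bound: T >= 1 - sqrt(F)
sqrt(F) = sqrt(0.943) = 0.9711
T >= 1 - 0.9711
T >= 0.0289

0.0289


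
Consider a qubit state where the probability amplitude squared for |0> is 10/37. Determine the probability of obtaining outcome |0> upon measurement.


|alpha|^2 = 10/37 = 0.2703
|beta|^2 = 1 - 10/37 = 27/37 = 0.7297
P(|0>) = |alpha|^2 = 0.2703

0.2703


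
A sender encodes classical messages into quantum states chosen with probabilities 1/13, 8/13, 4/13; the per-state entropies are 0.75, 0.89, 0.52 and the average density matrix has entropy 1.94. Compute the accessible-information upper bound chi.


chi = S(rho) - sum_i p_i * S(rho_i)
Weighted entropy = 1/13 * 0.75 + 8/13 * 0.89 + 4/13 * 0.52
= 0.7654
chi = 1.94 - 0.7654
= 1.1746

1.1746


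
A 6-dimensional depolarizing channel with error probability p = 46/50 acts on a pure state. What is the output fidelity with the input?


F = (1-p) + p/d
= (1 - 0.9200) + 0.9200/6
= 0.0800 + 0.1533
= 0.2333

0.2333


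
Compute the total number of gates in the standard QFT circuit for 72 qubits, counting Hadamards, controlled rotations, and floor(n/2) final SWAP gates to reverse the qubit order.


Hadamard gates: 72
Controlled rotations: n*(n-1)/2 = 72*71/2 = 2556
SWAP gates: floor(n/2) = floor(72/2) = 36
Total = 72 + 2556 + 36
= 2664

2664


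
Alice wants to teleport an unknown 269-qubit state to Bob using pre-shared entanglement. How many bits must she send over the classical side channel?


Quantum teleportation requires 2 classical bits per qubit teleported.
269 qubit(s) -> 2 * 269 = 538 classical bits

538


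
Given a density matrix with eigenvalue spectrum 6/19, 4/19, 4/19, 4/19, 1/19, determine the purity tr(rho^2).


tr(rho^2) = sum of eigenvalues squared
= (6/19)^2 + (4/19)^2 + (4/19)^2 + (4/19)^2 + (1/19)^2
= (36 + 16 + 16 + 16 + 1) / 361
= 85/361
= 0.2355

0.2355


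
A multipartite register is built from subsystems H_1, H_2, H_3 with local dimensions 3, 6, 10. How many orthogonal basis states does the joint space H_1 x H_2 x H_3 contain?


dim(H_1 x H_2 x H_3) = 3 * 6 * 10
= 18 * 10
= 180

180


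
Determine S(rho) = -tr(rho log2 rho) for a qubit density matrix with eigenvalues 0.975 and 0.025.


S = -p*log2(p) - (1-p)*log2(1-p)
p = 0.9750, 1-p = 0.0250
= -0.9750 * log2(0.9750) - 0.0250 * log2(0.0250)
= -(-0.0356) - (-0.1330)
= 0.1687

0.1687


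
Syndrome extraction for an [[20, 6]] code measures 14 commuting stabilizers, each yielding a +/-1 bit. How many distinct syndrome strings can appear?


Each stabilizer generator gives a binary (+1 or -1) measurement outcome.
With 14 independent generators:
Total syndromes = 2^14
= 16384

16384


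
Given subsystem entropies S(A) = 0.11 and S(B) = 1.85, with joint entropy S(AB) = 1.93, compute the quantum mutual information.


I(A:B) = S(A) + S(B) - S(AB)
= 0.11 + 1.85 - 1.93
= 0.0300

0.0300


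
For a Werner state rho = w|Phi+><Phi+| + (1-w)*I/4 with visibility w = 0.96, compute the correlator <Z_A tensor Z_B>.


|Phi+> = (|00> + |11>)/sqrt(2)
For the pure Bell state, <Z_A Z_B> = +1 (Bell-state Pauli correlator).
The maximally-mixed part I/4 has tr(I/4 * P tensor P) = 0 for any traceless Pauli P.
So <Z_A Z_B>_rho = w * (+1) + (1 - w) * 0
= 0.96 * (+1)
= 0.9600

0.9600


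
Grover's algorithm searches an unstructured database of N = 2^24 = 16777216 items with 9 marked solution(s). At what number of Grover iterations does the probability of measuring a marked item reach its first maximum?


After j Grover iterations the success probability is P(j) = sin^2((2j+1)*theta), where sin(theta) = sqrt(k/N).
N = 2^24 = 16777216, k = 9
sin(theta) = sqrt(k/N) = 0.000732421875
theta = arcsin(sqrt(k/N)) = 0.0007324219405 rad
P(j) reaches its first maximum when (2j+1)*theta is as close as possible to pi/2, i.e. j = round(pi/(4*theta) - 1/2).
pi/(4*theta) - 1/2 = 1071.8302
(For comparison, the common estimate pi/4 * sqrt(N/k) = 1072.3303; the exact maximiser is used here.)
Optimal iterations = 1072

1072


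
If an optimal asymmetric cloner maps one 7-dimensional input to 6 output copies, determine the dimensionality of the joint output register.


Output space = H^(tensor 6) where dim(H) = 7
dim = 7^6
= 49 (after 2 factors)
= 343 (after 3 factors)
= 2401 (after 4 factors)
= 16807 (after 5 factors)
= 117649 (after 6 factors)
= 117649

117649


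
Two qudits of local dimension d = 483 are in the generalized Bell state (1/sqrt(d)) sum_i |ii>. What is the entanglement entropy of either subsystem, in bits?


For a maximally entangled state in d x d:
S = log2(d) = log2(483)
= 8.9159

8.9159


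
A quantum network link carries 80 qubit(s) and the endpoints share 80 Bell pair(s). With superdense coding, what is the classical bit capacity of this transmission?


Superdense coding allows 2 classical bits per shared entangled pair.
80 pair(s) -> 2 * 80 = 160 classical bits

160


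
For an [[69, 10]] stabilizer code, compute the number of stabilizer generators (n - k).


For an [[n,k]] stabilizer code:
Number of stabilizer generators = n - k
= 69 - 10
= 59

59


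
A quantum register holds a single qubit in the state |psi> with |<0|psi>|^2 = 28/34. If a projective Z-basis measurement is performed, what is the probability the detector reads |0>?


|alpha|^2 = 28/34 = 0.8235
|beta|^2 = 1 - 28/34 = 6/34 = 0.1765
P(|0>) = |alpha|^2 = 0.8235

0.8235


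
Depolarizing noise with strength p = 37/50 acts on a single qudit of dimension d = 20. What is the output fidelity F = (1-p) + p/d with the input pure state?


F = (1-p) + p/d
= (1 - 0.7400) + 0.7400/20
= 0.2600 + 0.0370
= 0.2970

0.2970


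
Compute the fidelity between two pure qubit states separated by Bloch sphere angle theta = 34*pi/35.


For states separated by angle theta on Bloch sphere:
F = cos^2(theta/2)
theta = 34*pi/35 = 3.0518
theta/2 = 1.5259
cos(theta/2) = 0.0449
F = 0.0020

0.0020


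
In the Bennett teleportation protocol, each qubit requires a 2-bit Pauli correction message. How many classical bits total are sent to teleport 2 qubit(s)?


Quantum teleportation requires 2 classical bits per qubit teleported.
2 qubit(s) -> 2 * 2 = 4 classical bits

4


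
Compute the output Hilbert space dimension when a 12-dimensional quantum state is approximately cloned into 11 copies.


Output space = H^(tensor 11) where dim(H) = 12
dim = 12^11
= 144 (after 2 factors)
= 1728 (after 3 factors)
= 20736 (after 4 factors)
= 248832 (after 5 factors)
= 2985984 (after 6 factors)
= 35831808 (after 7 factors)
= 429981696 (after 8 factors)
= 5159780352 (after 9 factors)
= 61917364224 (after 10 factors)
= 743008370688 (after 11 factors)
= 743008370688

743008370688


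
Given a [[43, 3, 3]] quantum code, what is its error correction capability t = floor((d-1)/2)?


Code parameters: [[43, 3, 3]], distance d = 3.
Number of correctable errors = floor((d-1)/2)
= floor((3 - 1)/2)
= floor(2/2)
= 1

1


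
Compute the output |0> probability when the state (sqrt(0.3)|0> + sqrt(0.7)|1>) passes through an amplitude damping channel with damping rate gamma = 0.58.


For amplitude damping with parameter gamma on state sqrt(a)|0> + sqrt(b)|1>:
alpha^2 = 0.3, beta^2 = 0.7
P(|0>) = alpha^2 + gamma * beta^2
= 0.3 + 0.58 * 0.7
= 0.3 + 0.4060
= 0.7060

0.7060


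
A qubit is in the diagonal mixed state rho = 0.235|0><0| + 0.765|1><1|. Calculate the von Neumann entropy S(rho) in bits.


S = -p*log2(p) - (1-p)*log2(1-p)
p = 0.2350, 1-p = 0.7650
= -0.2350 * log2(0.2350) - 0.7650 * log2(0.7650)
= -(-0.4910) - (-0.2956)
= 0.7866

0.7866


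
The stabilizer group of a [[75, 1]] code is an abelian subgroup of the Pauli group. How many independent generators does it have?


For an [[n,k]] stabilizer code:
Number of stabilizer generators = n - k
= 75 - 1
= 74

74


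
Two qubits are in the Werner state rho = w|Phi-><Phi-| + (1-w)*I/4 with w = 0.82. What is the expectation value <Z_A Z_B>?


|Phi-> = (|00> - |11>)/sqrt(2)
For the pure Bell state, <Z_A Z_B> = +1 (Bell-state Pauli correlator).
The maximally-mixed part I/4 has tr(I/4 * P tensor P) = 0 for any traceless Pauli P.
So <Z_A Z_B>_rho = w * (+1) + (1 - w) * 0
= 0.82 * (+1)
= 0.8200

0.8200


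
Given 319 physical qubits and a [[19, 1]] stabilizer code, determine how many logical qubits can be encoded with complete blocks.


Each code block uses 19 physical qubits for 1 logical qubit(s).
Number of complete blocks = floor(319 / 19) = 16
Logical qubits = 16 * 1
= 16

16


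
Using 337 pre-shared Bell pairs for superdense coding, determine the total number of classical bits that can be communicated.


Superdense coding allows 2 classical bits per shared entangled pair.
337 pair(s) -> 2 * 337 = 674 classical bits

674


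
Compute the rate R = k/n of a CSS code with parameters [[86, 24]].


Code rate R = k/n
= 24/86
= 0.2791

0.2791


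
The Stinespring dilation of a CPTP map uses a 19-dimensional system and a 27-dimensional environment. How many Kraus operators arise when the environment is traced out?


Tracing out the environment in an orthonormal basis {|i>_E} gives Kraus operators K_i = <i|_E U |0>_E.
Number of Kraus operators = dim(H_env) = d_env
= 27

27


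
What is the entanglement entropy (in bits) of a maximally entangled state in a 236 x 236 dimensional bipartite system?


For a maximally entangled state in d x d:
S = log2(d) = log2(236)
= 7.8826

7.8826


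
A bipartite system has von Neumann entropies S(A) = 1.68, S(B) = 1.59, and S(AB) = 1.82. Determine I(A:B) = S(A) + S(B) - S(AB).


I(A:B) = S(A) + S(B) - S(AB)
= 1.68 + 1.59 - 1.82
= 1.4500

1.4500


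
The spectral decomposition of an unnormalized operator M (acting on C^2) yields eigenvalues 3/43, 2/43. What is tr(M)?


tr(M) = sum of eigenvalues
= 3/43 + 2/43
= 5/43
= 0.1163

0.1163


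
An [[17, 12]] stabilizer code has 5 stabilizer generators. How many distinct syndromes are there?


Each stabilizer generator gives a binary (+1 or -1) measurement outcome.
With 5 independent generators:
Total syndromes = 2^5
= 32

32


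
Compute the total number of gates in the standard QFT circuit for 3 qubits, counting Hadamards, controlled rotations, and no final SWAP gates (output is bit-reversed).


Hadamard gates: 3
Controlled rotations: n*(n-1)/2 = 3*2/2 = 3
SWAP gates: 0 (omitted)
Total = 3 + 3
= 6

6


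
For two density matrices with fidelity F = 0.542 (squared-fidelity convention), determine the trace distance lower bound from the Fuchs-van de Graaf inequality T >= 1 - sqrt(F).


Fuchs-van de Graaf (squared-fidelity convention): 1 - sqrt(F) <= T <= sqrt(1 - F).
Lower bound: T >= 1 - sqrt(F)
sqrt(F) = sqrt(0.542) = 0.7362
T >= 1 - 0.7362
T >= 0.2638

0.2638


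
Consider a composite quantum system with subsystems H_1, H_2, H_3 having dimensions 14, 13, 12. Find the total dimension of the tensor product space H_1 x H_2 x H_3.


dim(H_1 x H_2 x H_3) = 14 * 13 * 12
= 182 * 12
= 2184

2184


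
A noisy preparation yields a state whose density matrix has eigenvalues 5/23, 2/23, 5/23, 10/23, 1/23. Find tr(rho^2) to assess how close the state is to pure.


tr(rho^2) = sum of eigenvalues squared
= (5/23)^2 + (2/23)^2 + (5/23)^2 + (10/23)^2 + (1/23)^2
= (25 + 4 + 25 + 100 + 1) / 529
= 155/529
= 0.2930

0.2930


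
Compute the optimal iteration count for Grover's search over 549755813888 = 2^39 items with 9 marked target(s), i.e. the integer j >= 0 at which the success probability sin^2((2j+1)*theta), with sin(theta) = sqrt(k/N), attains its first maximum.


After j Grover iterations the success probability is P(j) = sin^2((2j+1)*theta), where sin(theta) = sqrt(k/N).
N = 2^39 = 549755813888, k = 9
sin(theta) = sqrt(k/N) = 4.046097457e-06
theta = arcsin(sqrt(k/N)) = 4.046097457e-06 rad
P(j) reaches its first maximum when (2j+1)*theta is as close as possible to pi/2, i.e. j = round(pi/(4*theta) - 1/2).
pi/(4*theta) - 1/2 = 194112.0175
(For comparison, the common estimate pi/4 * sqrt(N/k) = 194112.5175; the exact maximiser is used here.)
Optimal iterations = 194112

194112


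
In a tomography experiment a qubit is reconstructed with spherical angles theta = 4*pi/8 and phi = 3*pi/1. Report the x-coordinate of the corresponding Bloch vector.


theta = 1.5708, phi = 9.4248
r_x = sin(theta)*cos(phi) = 1.0000 * -1.0000
r_x = -1.0000

-1.0000


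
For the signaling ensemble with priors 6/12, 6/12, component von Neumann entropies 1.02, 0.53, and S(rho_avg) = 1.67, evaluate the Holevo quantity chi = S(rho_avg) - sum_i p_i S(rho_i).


chi = S(rho) - sum_i p_i * S(rho_i)
Weighted entropy = 6/12 * 1.02 + 6/12 * 0.53
= 0.7750
chi = 1.67 - 0.7750
= 0.8950

0.8950


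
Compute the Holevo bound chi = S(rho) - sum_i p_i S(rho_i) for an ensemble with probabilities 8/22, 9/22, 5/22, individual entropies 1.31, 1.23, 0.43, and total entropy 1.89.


chi = S(rho) - sum_i p_i * S(rho_i)
Weighted entropy = 8/22 * 1.31 + 9/22 * 1.23 + 5/22 * 0.43
= 1.0773
chi = 1.89 - 1.0773
= 0.8127

0.8127


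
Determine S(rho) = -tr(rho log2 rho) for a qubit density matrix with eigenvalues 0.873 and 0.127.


S = -p*log2(p) - (1-p)*log2(1-p)
p = 0.8730, 1-p = 0.1270
= -0.8730 * log2(0.8730) - 0.1270 * log2(0.1270)
= -(-0.1711) - (-0.3781)
= 0.5492

0.5492


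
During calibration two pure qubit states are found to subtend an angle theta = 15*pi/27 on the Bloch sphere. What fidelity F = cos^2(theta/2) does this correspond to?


For states separated by angle theta on Bloch sphere:
F = cos^2(theta/2)
theta = 15*pi/27 = 1.7453
theta/2 = 0.8727
cos(theta/2) = 0.6428
F = 0.4132

0.4132


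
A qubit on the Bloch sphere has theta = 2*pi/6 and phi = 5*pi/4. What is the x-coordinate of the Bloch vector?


theta = 1.0472, phi = 3.9270
r_x = sin(theta)*cos(phi) = 0.8660 * -0.7071
r_x = -0.6124

-0.6124


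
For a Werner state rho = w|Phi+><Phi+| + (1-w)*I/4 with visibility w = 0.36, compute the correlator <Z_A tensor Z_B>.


|Phi+> = (|00> + |11>)/sqrt(2)
For the pure Bell state, <Z_A Z_B> = +1 (Bell-state Pauli correlator).
The maximally-mixed part I/4 has tr(I/4 * P tensor P) = 0 for any traceless Pauli P.
So <Z_A Z_B>_rho = w * (+1) + (1 - w) * 0
= 0.36 * (+1)
= 0.3600

0.3600


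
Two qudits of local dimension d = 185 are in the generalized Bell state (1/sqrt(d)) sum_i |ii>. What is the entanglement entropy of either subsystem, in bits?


For a maximally entangled state in d x d:
S = log2(d) = log2(185)
= 7.5314

7.5314


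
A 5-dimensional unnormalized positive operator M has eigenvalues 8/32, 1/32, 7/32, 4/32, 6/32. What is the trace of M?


tr(M) = sum of eigenvalues
= 8/32 + 1/32 + 7/32 + 4/32 + 6/32
= 26/32
= 0.8125

0.8125


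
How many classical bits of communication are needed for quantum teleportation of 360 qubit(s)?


Quantum teleportation requires 2 classical bits per qubit teleported.
360 qubit(s) -> 2 * 360 = 720 classical bits

720


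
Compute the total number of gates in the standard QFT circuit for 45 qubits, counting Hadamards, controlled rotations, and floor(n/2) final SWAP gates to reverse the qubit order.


Hadamard gates: 45
Controlled rotations: n*(n-1)/2 = 45*44/2 = 990
SWAP gates: floor(n/2) = floor(45/2) = 22
Total = 45 + 990 + 22
= 1057

1057


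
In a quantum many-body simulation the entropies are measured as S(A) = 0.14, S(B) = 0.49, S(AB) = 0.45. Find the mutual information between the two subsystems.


I(A:B) = S(A) + S(B) - S(AB)
= 0.14 + 0.49 - 0.45
= 0.1800

0.1800


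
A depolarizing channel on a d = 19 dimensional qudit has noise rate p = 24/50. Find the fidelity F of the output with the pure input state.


F = (1-p) + p/d
= (1 - 0.4800) + 0.4800/19
= 0.5200 + 0.0253
= 0.5453

0.5453


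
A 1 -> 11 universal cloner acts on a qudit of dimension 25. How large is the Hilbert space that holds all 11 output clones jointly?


Output space = H^(tensor 11) where dim(H) = 25
dim = 25^11
= 625 (after 2 factors)
= 15625 (after 3 factors)
= 390625 (after 4 factors)
= 9765625 (after 5 factors)
= 244140625 (after 6 factors)
= 6103515625 (after 7 factors)
= 152587890625 (after 8 factors)
= 3814697265625 (after 9 factors)
= 95367431640625 (after 10 factors)
= 2384185791015625 (after 11 factors)
= 2384185791015625

2384185791015625


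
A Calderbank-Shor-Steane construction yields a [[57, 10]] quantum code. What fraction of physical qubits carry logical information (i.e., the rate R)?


Code rate R = k/n
= 10/57
= 0.1754

0.1754


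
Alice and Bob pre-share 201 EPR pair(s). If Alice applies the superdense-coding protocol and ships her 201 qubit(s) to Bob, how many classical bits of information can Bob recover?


Superdense coding allows 2 classical bits per shared entangled pair.
201 pair(s) -> 2 * 201 = 402 classical bits

402


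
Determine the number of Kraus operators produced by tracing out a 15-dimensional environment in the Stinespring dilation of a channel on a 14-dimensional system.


Tracing out the environment in an orthonormal basis {|i>_E} gives Kraus operators K_i = <i|_E U |0>_E.
Number of Kraus operators = dim(H_env) = d_env
= 15

15


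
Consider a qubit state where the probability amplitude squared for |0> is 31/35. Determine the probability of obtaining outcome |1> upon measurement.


|alpha|^2 = 31/35 = 0.8857
|beta|^2 = 1 - 31/35 = 4/35 = 0.1143
P(|1>) = |beta|^2 = 0.1143

0.1143


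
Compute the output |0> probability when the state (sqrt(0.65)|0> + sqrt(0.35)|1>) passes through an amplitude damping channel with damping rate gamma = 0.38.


For amplitude damping with parameter gamma on state sqrt(a)|0> + sqrt(b)|1>:
alpha^2 = 0.65, beta^2 = 0.35
P(|0>) = alpha^2 + gamma * beta^2
= 0.65 + 0.38 * 0.35
= 0.65 + 0.1330
= 0.7830

0.7830


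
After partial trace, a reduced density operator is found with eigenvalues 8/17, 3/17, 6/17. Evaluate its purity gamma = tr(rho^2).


tr(rho^2) = sum of eigenvalues squared
= (8/17)^2 + (3/17)^2 + (6/17)^2
= (64 + 9 + 36) / 289
= 109/289
= 0.3772

0.3772


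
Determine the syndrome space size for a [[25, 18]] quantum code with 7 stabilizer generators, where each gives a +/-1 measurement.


Each stabilizer generator gives a binary (+1 or -1) measurement outcome.
With 7 independent generators:
Total syndromes = 2^7
= 128

128


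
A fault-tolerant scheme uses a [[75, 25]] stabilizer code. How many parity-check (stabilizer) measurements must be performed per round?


For an [[n,k]] stabilizer code:
Number of stabilizer generators = n - k
= 75 - 25
= 50

50


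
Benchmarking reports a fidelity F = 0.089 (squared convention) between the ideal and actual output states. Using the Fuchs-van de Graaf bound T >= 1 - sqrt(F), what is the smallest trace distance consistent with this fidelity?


Fuchs-van de Graaf (squared-fidelity convention): 1 - sqrt(F) <= T <= sqrt(1 - F).
Lower bound: T >= 1 - sqrt(F)
sqrt(F) = sqrt(0.089) = 0.2983
T >= 1 - 0.2983
T >= 0.7017

0.7017


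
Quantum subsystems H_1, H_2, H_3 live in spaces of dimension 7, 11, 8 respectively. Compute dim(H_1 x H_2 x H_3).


dim(H_1 x H_2 x H_3) = 7 * 11 * 8
= 77 * 8
= 616

616


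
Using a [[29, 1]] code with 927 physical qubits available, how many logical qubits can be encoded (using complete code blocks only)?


Each code block uses 29 physical qubits for 1 logical qubit(s).
Number of complete blocks = floor(927 / 29) = 31
Logical qubits = 31 * 1
= 31

31


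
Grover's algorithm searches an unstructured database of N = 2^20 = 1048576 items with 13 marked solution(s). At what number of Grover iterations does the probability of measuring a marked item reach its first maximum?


After j Grover iterations the success probability is P(j) = sin^2((2j+1)*theta), where sin(theta) = sqrt(k/N).
N = 2^20 = 1048576, k = 13
sin(theta) = sqrt(k/N) = 0.003521046167
theta = arcsin(sqrt(k/N)) = 0.003521053443 rad
P(j) reaches its first maximum when (2j+1)*theta is as close as possible to pi/2, i.e. j = round(pi/(4*theta) - 1/2).
pi/(4*theta) - 1/2 = 222.5577
(For comparison, the common estimate pi/4 * sqrt(N/k) = 223.0582; the exact maximiser is used here.)
Optimal iterations = 223

223


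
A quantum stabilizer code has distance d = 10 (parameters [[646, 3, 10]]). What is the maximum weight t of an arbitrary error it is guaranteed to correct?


Code parameters: [[646, 3, 10]], distance d = 10.
Number of correctable errors = floor((d-1)/2)
= floor((10 - 1)/2)
= floor(9/2)
= 4

4


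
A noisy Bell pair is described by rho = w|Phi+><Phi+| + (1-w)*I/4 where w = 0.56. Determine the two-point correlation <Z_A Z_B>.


|Phi+> = (|00> + |11>)/sqrt(2)
For the pure Bell state, <Z_A Z_B> = +1 (Bell-state Pauli correlator).
The maximally-mixed part I/4 has tr(I/4 * P tensor P) = 0 for any traceless Pauli P.
So <Z_A Z_B>_rho = w * (+1) + (1 - w) * 0
= 0.56 * (+1)
= 0.5600

0.5600


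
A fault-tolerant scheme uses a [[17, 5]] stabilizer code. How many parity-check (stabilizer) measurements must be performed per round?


For an [[n,k]] stabilizer code:
Number of stabilizer generators = n - k
= 17 - 5
= 12

12


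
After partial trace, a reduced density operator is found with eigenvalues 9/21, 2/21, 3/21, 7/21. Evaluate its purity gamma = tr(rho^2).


tr(rho^2) = sum of eigenvalues squared
= (9/21)^2 + (2/21)^2 + (3/21)^2 + (7/21)^2
= (81 + 4 + 9 + 49) / 441
= 143/441
= 0.3243

0.3243


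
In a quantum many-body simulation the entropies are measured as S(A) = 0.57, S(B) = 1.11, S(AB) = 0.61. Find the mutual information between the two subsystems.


I(A:B) = S(A) + S(B) - S(AB)
= 0.57 + 1.11 - 0.61
= 1.0700

1.0700


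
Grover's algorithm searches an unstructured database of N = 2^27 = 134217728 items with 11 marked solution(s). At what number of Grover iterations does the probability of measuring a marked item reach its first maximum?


After j Grover iterations the success probability is P(j) = sin^2((2j+1)*theta), where sin(theta) = sqrt(k/N).
N = 2^27 = 134217728, k = 11
sin(theta) = sqrt(k/N) = 0.0002862802588
theta = arcsin(sqrt(k/N)) = 0.0002862802627 rad
P(j) reaches its first maximum when (2j+1)*theta is as close as possible to pi/2, i.e. j = round(pi/(4*theta) - 1/2).
pi/(4*theta) - 1/2 = 2742.9590
(For comparison, the common estimate pi/4 * sqrt(N/k) = 2743.4590; the exact maximiser is used here.)
Optimal iterations = 2743

2743


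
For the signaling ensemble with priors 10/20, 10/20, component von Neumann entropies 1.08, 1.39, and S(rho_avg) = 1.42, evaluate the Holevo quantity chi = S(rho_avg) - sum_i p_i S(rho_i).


chi = S(rho) - sum_i p_i * S(rho_i)
Weighted entropy = 10/20 * 1.08 + 10/20 * 1.39
= 1.2350
chi = 1.42 - 1.2350
= 0.1850

0.1850


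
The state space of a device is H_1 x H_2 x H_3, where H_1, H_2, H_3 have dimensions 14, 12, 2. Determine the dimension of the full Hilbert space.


dim(H_1 x H_2 x H_3) = 14 * 12 * 2
= 168 * 2
= 336

336


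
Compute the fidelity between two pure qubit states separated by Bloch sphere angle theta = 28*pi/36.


For states separated by angle theta on Bloch sphere:
F = cos^2(theta/2)
theta = 28*pi/36 = 2.4435
theta/2 = 1.2217
cos(theta/2) = 0.3420
F = 0.1170

0.1170


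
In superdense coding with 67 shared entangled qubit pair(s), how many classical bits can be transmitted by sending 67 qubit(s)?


Superdense coding allows 2 classical bits per shared entangled pair.
67 pair(s) -> 2 * 67 = 134 classical bits

134


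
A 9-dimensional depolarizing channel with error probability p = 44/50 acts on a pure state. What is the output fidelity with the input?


F = (1-p) + p/d
= (1 - 0.8800) + 0.8800/9
= 0.1200 + 0.0978
= 0.2178

0.2178


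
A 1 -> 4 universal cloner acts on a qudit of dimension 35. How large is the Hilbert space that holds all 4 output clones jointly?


Output space = H^(tensor 4) where dim(H) = 35
dim = 35^4
= 1225 (after 2 factors)
= 42875 (after 3 factors)
= 1500625 (after 4 factors)
= 1500625

1500625


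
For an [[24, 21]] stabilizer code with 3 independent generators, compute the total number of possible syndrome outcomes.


Each stabilizer generator gives a binary (+1 or -1) measurement outcome.
With 3 independent generators:
Total syndromes = 2^3
= 8

8


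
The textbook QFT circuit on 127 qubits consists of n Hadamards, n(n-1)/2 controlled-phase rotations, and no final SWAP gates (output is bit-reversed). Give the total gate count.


Hadamard gates: 127
Controlled rotations: n*(n-1)/2 = 127*126/2 = 8001
SWAP gates: 0 (omitted)
Total = 127 + 8001
= 8128

8128


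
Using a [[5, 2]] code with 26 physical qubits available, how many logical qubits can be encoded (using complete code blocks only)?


Each code block uses 5 physical qubits for 2 logical qubit(s).
Number of complete blocks = floor(26 / 5) = 5
Logical qubits = 5 * 2
= 10

10


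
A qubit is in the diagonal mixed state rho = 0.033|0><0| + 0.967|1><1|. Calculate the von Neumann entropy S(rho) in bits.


S = -p*log2(p) - (1-p)*log2(1-p)
p = 0.0330, 1-p = 0.9670
= -0.0330 * log2(0.0330) - 0.9670 * log2(0.9670)
= -(-0.1624) - (-0.0468)
= 0.2092

0.2092


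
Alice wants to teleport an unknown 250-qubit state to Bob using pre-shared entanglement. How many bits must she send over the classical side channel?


Quantum teleportation requires 2 classical bits per qubit teleported.
250 qubit(s) -> 2 * 250 = 500 classical bits

500


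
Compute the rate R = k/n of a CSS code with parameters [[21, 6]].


Code rate R = k/n
= 6/21
= 0.2857

0.2857


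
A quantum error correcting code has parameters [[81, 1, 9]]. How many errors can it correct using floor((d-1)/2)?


Code parameters: [[81, 1, 9]], distance d = 9.
Number of correctable errors = floor((d-1)/2)
= floor((9 - 1)/2)
= floor(8/2)
= 4

4


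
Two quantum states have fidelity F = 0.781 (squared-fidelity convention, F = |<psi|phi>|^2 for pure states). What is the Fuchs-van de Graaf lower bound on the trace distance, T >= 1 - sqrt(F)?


Fuchs-van de Graaf (squared-fidelity convention): 1 - sqrt(F) <= T <= sqrt(1 - F).
Lower bound: T >= 1 - sqrt(F)
sqrt(F) = sqrt(0.781) = 0.8837
T >= 1 - 0.8837
T >= 0.1163

0.1163


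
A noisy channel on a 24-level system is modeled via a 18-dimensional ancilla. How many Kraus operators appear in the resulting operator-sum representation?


Tracing out the environment in an orthonormal basis {|i>_E} gives Kraus operators K_i = <i|_E U |0>_E.
Number of Kraus operators = dim(H_env) = d_env
= 18

18
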